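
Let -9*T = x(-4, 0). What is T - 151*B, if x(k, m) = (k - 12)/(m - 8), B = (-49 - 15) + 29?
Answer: 47563/9 ≈ 5284.8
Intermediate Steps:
B = -35 (B = -64 + 29 = -35)
x(k, m) = (-12 + k)/(-8 + m)
T = -2/9 (T = -(-12 - 4)/(9*(-8 + 0)) = -(-16)/(9*(-8)) = -(-1)*(-16)/72 = -⅑*2 = -2/9 ≈ -0.22222)
T - 151*B = -2/9 - 151*(-35) = -2/9 + 5285 = 47563/9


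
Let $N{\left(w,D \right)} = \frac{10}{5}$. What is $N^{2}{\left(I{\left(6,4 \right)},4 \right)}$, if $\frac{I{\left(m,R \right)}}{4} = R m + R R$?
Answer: $4$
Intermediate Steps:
$I{\left(m,R \right)} = 4 R^{2} + 4 R m$ ($I{\left(m,R \right)} = 4 \left(R m + R R\right) = 4 \left(R m + R^{2}\right) = 4 \left(R^{2} + R m\right) = 4 R^{2} + 4 R m$)
$N{\left(w,D \right)} = 2$ ($N{\left(w,D \right)} = 10 \cdot \frac{1}{5} = 2$)
$N^{2}{\left(I{\left(6,4 \right)},4 \right)} = 2^{2} = 4$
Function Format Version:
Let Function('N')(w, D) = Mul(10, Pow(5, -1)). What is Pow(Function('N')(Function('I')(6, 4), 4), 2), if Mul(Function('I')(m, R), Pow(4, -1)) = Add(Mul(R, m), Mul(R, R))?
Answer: 4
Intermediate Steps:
Function('I')(m, R) = Add(Mul(4, Pow(R, 2)), Mul(4, R, m)) (Function('I')(m, R) = Mul(4, Add(Mul(R, m), Mul(R, R))) = Mul(4, Add(Mul(R, m), Pow(R, 2))) = Mul(4, Add(Pow(R, 2), Mul(R, m))) = Add(Mul(4, Pow(R, 2)), Mul(4, R, m)))
Function('N')(w, D) = 2 (Function('N')(w, D) = Mul(10, Rational(1, 5)) = 2)
Pow(Function('N')(Function('I')(6, 4), 4), 2) = Pow(2, 2) = 4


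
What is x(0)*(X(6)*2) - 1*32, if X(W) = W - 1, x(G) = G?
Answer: -32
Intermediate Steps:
X(W) = -1 + W
x(0)*(X(6)*2) - 1*32 = 0*((-1 + 6)*2) - 1*32 = 0*(5*2) - 32 = 0*10 - 32 = 0 - 32 = -32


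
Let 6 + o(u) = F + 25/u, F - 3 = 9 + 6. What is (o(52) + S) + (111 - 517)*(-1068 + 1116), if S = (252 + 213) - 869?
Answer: -1033735/52 ≈ -19880.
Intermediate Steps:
F = 18 (F = 3 + (9 + 6) = 3 + 15 = 18)
o(u) = 12 + 25/u (o(u) = -6 + (18 + 25/u) = 12 + 25/u)
S = -404 (S = 465 - 869 = -404)
(o(52) + S) + (111 - 517)*(-1068 + 1116) = ((12 + 25/52) - 404) + (111 - 517)*(-1068 + 1116) = ((12 + 25*(1/52)) - 404) - 406*48 = ((12 + 25/52) - 404) - 19488 = (649/52 - 404) - 19488 = -20359/52 - 19488 = -1033735/52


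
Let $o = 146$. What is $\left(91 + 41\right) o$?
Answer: $19272$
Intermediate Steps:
$\left(91 + 41\right) o = \left(91 + 41\right) 146 = 132 \cdot 146 = 19272$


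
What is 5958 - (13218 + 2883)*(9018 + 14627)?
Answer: -380702187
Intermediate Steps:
5958 - (13218 + 2883)*(9018 + 14627) = 5958 - 16101*23645 = 5958 - 1*380708145 = 5958 - 380708145 = -380702187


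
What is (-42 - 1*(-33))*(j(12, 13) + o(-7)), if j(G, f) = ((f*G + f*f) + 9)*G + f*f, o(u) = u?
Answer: -37530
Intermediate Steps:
j(G, f) = f² + G*(9 + f² + G*f) (j(G, f) = ((G*f + f²) + 9)*G + f² = ((f² + G*f) + 9)*G + f² = (9 + f² + G*f)*G + f² = G*(9 + f² + G*f) + f² = f² + G*(9 + f² + G*f))
(-42 - 1*(-33))*(j(12, 13) + o(-7)) = (-42 - 1*(-33))*((13² + 9*12 + 12*13² + 13*12²) - 7) = (-42 + 33)*((169 + 108 + 12*169 + 13*144) - 7) = -9*((169 + 108 + 2028 + 1872) - 7) = -9*(4177 - 7) = -9*4170 = -37530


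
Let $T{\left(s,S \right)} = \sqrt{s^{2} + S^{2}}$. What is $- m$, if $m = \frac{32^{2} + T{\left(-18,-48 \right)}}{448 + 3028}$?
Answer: $- \frac{256}{869} - \frac{3 \sqrt{73}}{1738} \approx -0.30934$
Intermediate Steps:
$T{\left(s,S \right)} = \sqrt{S^{2} + s^{2}}$
$m = \frac{256}{869} + \frac{3 \sqrt{73}}{1738}$ ($m = \frac{32^{2} + \sqrt{\left(-48\right)^{2} + \left(-18\right)^{2}}}{448 + 3028} = \frac{1024 + \sqrt{2304 + 324}}{3476} = \left(1024 + \sqrt{2628}\right) \frac{1}{3476} = \left(1024 + 6 \sqrt{73}\right) \frac{1}{3476} = \frac{256}{869} + \frac{3 \sqrt{73}}{1738} \approx 0.30934$)
$- m = - (\frac{256}{869} + \frac{3 \sqrt{73}}{1738}) = - \frac{256}{869} - \frac{3 \sqrt{73}}{1738}$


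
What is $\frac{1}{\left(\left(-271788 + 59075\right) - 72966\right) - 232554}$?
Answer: $- \frac{1}{518233} \approx -1.9296 \cdot 10^{-6}$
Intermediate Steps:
$\frac{1}{\left(\left(-271788 + 59075\right) - 72966\right) - 232554} = \frac{1}{\left(-212713 - 72966\right) - 232554} = \frac{1}{-285679 - 232554} = \frac{1}{-518233} = - \frac{1}{518233}$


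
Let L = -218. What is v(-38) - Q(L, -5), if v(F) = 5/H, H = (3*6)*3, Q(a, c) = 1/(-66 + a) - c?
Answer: -37603/7668 ≈ -4.9039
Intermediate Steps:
H = 54 (H = 18*3 = 54)
v(F) = 5/54
v(-38) - Q(L, -5) = 5/54 - (1 + 66*(-5) - 1*(-218)*(-5))/(-66 - 218) = 5/54 - (1 - 330 - 1090)/(-284) = 5/54 - (-1)*(-1419)/284 = 5/54 - 1*1419/284 = 5/54 - 1419/284 = -37603/7668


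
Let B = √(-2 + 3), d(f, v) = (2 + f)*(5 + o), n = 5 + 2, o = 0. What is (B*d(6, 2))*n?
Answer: 280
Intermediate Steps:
n = 7
d(f, v) = 10 + 5*f (d(f, v) = (2 + f)*(5 + 0) = (2 + f)*5 = 10 + 5*f)
B = 1 (B = √1 = 1)
(B*d(6, 2))*n = (1*(10 + 5*6))*7 = (1*(10 + 30))*7 = (1*40)*7 = 40*7 = 280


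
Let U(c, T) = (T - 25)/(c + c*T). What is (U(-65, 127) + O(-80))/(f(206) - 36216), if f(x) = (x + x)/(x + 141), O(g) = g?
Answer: 115499297/52276806400 ≈ 0.0022094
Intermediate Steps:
f(x) = 2*x/(141 + x) (f(x) = (2*x)/(141 + x) = 2*x/(141 + x))
U(c, T) = (-25 + T)/(c + T*c)
(U(-65, 127) + O(-80))/(f(206) - 36216) = ((-25 + 127)/((-65)*(1 + 127)) - 80)/(2*206/(141 + 206) - 36216) = (-1/65*102/128 - 80)/(2*206/347 - 36216) = (-1/65*1/128*102 - 80)/(2*206*(1/347) - 36216) = (-51/4160 - 80)/(412/347 - 36216) = -332851/(4160*(-12566540/347)) = -332851/4160*(-347/12566540) = 115499297/52276806400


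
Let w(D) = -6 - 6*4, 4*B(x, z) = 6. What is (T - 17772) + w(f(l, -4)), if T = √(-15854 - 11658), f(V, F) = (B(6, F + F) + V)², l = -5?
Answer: -17802 + 2*I*√6878 ≈ -17802.0 + 165.87*I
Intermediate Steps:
B(x, z) = 3/2 (B(x, z) = (¼)*6 = 3/2)
f(V, F) = (3/2 + V)²
T = 2*I*√6878 (T = √(-27512) = 2*I*√6878 ≈ 165.87*I)
w(D) = -30 (w(D) = -6 - 24 = -30)
(T - 17772) + w(f(l, -4)) = (2*I*√6878 - 17772) - 30 = (-17772 + 2*I*√6878) - 30 = -17802 + 2*I*√6878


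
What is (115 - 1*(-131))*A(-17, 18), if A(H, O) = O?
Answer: 4428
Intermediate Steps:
(115 - 1*(-131))*A(-17, 18) = (115 - 1*(-131))*18 = (115 + 131)*18 = 246*18 = 4428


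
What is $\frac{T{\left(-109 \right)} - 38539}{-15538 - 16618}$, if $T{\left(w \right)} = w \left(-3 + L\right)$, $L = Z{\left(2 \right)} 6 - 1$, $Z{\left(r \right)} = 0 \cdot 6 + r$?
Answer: $\frac{39411}{32156} \approx 1.2256$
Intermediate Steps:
$Z{\left(r \right)} = r$ ($Z{\left(r \right)} = 0 + r = r$)
$L = 11$ ($L = 2 \cdot 6 - 1 = 12 - 1 = 11$)
$T{\left(w \right)} = 8 w$ ($T{\left(w \right)} = w \left(-3 + 11\right) = w 8 = 8 w$)
$\frac{T{\left(-109 \right)} - 38539}{-15538 - 16618} = \frac{8 \left(-109\right) - 38539}{-15538 - 16618} = \frac{-872 - 38539}{-32156} = \left(-39411\right) \left(- \frac{1}{32156}\right) = \frac{39411}{32156}$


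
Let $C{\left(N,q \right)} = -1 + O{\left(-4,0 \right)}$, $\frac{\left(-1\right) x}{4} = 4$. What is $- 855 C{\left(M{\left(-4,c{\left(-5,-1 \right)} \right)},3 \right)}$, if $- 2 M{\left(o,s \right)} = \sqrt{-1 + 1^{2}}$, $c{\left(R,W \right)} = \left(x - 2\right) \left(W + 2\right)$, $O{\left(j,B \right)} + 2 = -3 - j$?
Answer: $1710$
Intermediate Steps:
$x = -16$ ($x = \left(-4\right) 4 = -16$)
$O{\left(j,B \right)} = -5 - j$ ($O{\left(j,B \right)} = -2 - \left(3 + j\right) = -5 - j$)
$c{\left(R,W \right)} = -36 - 18 W$ ($c{\left(R,W \right)} = \left(-16 - 2\right) \left(W + 2\right) = - 18 \left(2 + W\right) = -36 - 18 W$)
$M{\left(o,s \right)} = 0$ ($M{\left(o,s \right)} = - \frac{\sqrt{-1 + 1^{2}}}{2} = - \frac{\sqrt{-1 + 1}}{2} = - \frac{\sqrt{0}}{2} = \left(- \frac{1}{2}\right) 0 = 0$)
$C{\left(N,q \right)} = -2$ ($C{\left(N,q \right)} = -1 - 1 = -2$)
$- 855 C{\left(M{\left(-4,c{\left(-5,-1 \right)} \right)},3 \right)} = \left(-855\right) \left(-2\right) = 1710$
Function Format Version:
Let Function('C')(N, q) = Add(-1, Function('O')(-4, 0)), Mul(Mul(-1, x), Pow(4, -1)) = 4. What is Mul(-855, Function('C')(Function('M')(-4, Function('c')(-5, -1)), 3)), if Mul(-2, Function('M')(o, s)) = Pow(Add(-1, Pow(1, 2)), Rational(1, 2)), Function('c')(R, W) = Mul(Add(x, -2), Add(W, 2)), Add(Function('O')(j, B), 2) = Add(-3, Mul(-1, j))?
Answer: 1710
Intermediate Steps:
x = -16 (x = Mul(-4, 4) = -16)
Function('O')(j, B) = Add(-5, Mul(-1, j)) (Function('O')(j, B) = Add(-2, Add(-3, Mul(-1, j))) = Add(-5, Mul(-1, j)))
Function('c')(R, W) = Add(-36, Mul(-18, W)) (Function('c')(R, W) = Mul(Add(-16, -2), Add(W, 2)) = Mul(-18, Add(2, W)) = Add(-36, Mul(-18, W)))
Function('M')(o, s) = 0 (Function('M')(o, s) = Mul(Rational(-1, 2), Pow(Add(-1, Pow(1, 2)), Rational(1, 2))) = Mul(Rational(-1, 2), Pow(Add(-1, 1), Rational(1, 2))) = Mul(Rational(-1, 2), Pow(0, Rational(1, 2))) = Mul(Rational(-1, 2), 0) = 0)
Function('C')(N, q) = -2 (Function('C')(N, q) = Add(-1, Add(-5, Mul(-1, -4))) = Add(-1, Add(-5, 4)) = Add(-1, -1) = -2)
Mul(-855, Function('C')(Function('M')(-4, Function('c')(-5, -1)), 3)) = Mul(-855, -2) = 1710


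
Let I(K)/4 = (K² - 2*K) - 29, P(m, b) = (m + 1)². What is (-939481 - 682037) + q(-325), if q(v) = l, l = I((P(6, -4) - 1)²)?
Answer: 19593598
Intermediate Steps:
P(m, b) = (1 + m)²
I(K) = -116 - 8*K + 4*K² (I(K) = 4*((K² - 2*K) - 29) = 4*(-29 + K² - 2*K) = -116 - 8*K + 4*K²)
l = 21215116 (l = -116 - 8*((1 + 6)² - 1)² + 4*(((1 + 6)² - 1)²)² = -116 - 8*(7² - 1)² + 4*((7² - 1)²)² = -116 - 8*(49 - 1)² + 4*((49 - 1)²)² = -116 - 8*48² + 4*(48²)² = -116 - 8*2304 + 4*2304² = -116 - 18432 + 4*5308416 = -116 - 18432 + 21233664 = 21215116)
q(v) = 21215116
(-939481 - 682037) + q(-325) = (-939481 - 682037) + 21215116 = -1621518 + 21215116 = 19593598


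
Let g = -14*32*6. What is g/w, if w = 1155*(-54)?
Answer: 64/1485 ≈ 0.043098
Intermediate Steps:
g = -2688 (g = -448*6 = -2688)
w = -62370
g/w = -2688/(-62370) = -2688*(-1/62370) = 64/1485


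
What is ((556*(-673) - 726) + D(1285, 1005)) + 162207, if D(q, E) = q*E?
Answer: 1078718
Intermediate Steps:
D(q, E) = E*q
((556*(-673) - 726) + D(1285, 1005)) + 162207 = ((556*(-673) - 726) + 1005*1285) + 162207 = ((-374188 - 726) + 1291425) + 162207 = (-374914 + 1291425) + 162207 = 916511 + 162207 = 1078718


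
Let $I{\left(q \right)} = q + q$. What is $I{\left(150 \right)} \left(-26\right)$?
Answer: $-7800$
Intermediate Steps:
$I{\left(q \right)} = 2 q$
$I{\left(150 \right)} \left(-26\right) = 2 \cdot 150 \left(-26\right) = 300 \left(-26\right) = -7800$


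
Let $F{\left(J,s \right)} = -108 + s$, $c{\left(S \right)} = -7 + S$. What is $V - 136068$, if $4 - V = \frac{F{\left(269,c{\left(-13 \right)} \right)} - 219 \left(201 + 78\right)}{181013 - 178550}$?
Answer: $- \frac{335064403}{2463} \approx -1.3604 \cdot 10^{5}$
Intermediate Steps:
$V = \frac{71081}{2463}$ ($V = 4 - \frac{\left(-108 - 20\right) - 219 \left(201 + 78\right)}{181013 - 178550} = 4 - \frac{\left(-108 - 20\right) - 61101}{2463} = 4 - \left(-128 - 61101\right) \frac{1}{2463} = 4 - \left(-61229\right) \frac{1}{2463} = 4 - - \frac{61229}{2463} = 4 + \frac{61229}{2463} = \frac{71081}{2463} \approx 28.86$)
$V - 136068 = \frac{71081}{2463} - 136068 = - \frac{335064403}{2463}$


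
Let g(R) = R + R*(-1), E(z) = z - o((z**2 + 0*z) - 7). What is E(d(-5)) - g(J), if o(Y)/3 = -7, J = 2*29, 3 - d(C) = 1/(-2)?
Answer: 49/2 ≈ 24.500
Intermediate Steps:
d(C) = 7/2 (d(C) = 3 - 1/(-2) = 3 - 1*(-1/2) = 3 + 1/2 = 7/2)
J = 58
o(Y) = -21 (o(Y) = 3*(-7) = -21)
E(z) = 21 + z (E(z) = z - 1*(-21) = z + 21 = 21 + z)
g(R) = 0 (g(R) = R - R = 0)
E(d(-5)) - g(J) = (21 + 7/2) - 1*0 = 49/2 + 0 = 49/2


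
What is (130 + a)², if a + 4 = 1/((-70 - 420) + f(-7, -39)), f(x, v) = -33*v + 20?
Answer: 10597261249/667489 ≈ 15876.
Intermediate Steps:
f(x, v) = 20 - 33*v
a = -3267/817 (a = -4 + 1/((-70 - 420) + (20 - 33*(-39))) = -4 + 1/(-490 + (20 + 1287)) = -4 + 1/(-490 + 1307) = -4 + 1/817 = -3267/817 ≈ -3.9988)
(130 + a)² = (130 - 3267/817)² = (102943/817)² = 10597261249/667489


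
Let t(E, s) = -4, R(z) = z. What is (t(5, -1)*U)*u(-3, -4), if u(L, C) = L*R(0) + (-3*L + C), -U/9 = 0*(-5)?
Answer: 0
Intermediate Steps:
U = 0 (U = -0*(-5) = -9*0 = 0)
u(L, C) = C - 3*L (u(L, C) = L*0 + (-3*L + C) = 0 + (C - 3*L) = C - 3*L)
(t(5, -1)*U)*u(-3, -4) = (-4*0)*(-4 - 3*(-3)) = 0*(-4 + 9) = 0*5 = 0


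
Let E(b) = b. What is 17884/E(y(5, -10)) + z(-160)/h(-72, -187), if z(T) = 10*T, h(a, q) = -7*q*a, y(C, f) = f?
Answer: -105344702/58905 ≈ -1788.4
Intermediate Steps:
h(a, q) = -7*a*q
17884/E(y(5, -10)) + z(-160)/h(-72, -187) = 17884/(-10) + (10*(-160))/((-7*(-72)*(-187))) = 17884*(-⅒) - 1600/(-94248) = -8942/5 - 1600*(-1/94248) = -8942/5 + 200/11781 = -105344702/58905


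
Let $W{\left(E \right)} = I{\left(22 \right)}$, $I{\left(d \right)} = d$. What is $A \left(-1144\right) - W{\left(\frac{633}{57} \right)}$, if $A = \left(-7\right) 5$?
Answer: $40018$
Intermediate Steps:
$A = -35$
$W{\left(E \right)} = 22$
$A \left(-1144\right) - W{\left(\frac{633}{57} \right)} = \left(-35\right) \left(-1144\right) - 22 = 40040 - 22 = 40018$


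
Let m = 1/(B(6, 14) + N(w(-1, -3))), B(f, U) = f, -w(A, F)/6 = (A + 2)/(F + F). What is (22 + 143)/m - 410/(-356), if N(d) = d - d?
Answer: 176425/178 ≈ 991.15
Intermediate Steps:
w(A, F) = -3*(2 + A)/F (w(A, F) = -6*(A + 2)/(F + F) = -6*(2 + A)/(2*F) = -6*(2 + A)*1/(2*F) = -3*(2 + A)/F)
N(d) = 0
m = ⅙ (m = 1/(6 + 0) = 1/6 = ⅙ ≈ 0.16667)
(22 + 143)/m - 410/(-356) = (22 + 143)/(⅙) - 410/(-356) = 165*6 - 410*(-1/356) = 990 + 205/178 = 176425/178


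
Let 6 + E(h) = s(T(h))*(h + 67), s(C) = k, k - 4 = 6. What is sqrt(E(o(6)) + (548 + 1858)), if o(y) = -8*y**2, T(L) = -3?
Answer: sqrt(190) ≈ 13.784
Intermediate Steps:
k = 10 (k = 4 + 6 = 10)
s(C) = 10
E(h) = 664 + 10*h (E(h) = -6 + 10*(h + 67) = -6 + 10*(67 + h) = -6 + (670 + 10*h) = 664 + 10*h)
sqrt(E(o(6)) + (548 + 1858)) = sqrt((664 + 10*(-8*6**2)) + (548 + 1858)) = sqrt((664 + 10*(-8*36)) + 2406) = sqrt((664 + 10*(-288)) + 2406) = sqrt((664 - 2880) + 2406) = sqrt(-2216 + 2406) = sqrt(190)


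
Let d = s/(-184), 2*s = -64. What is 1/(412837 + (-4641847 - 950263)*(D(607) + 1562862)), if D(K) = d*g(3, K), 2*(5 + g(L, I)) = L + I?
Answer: -23/201019714069609 ≈ -1.1442e-13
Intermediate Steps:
s = -32 (s = (1/2)*(-64) = -32)
g(L, I) = -5 + I/2 + L/2 (g(L, I) = -5 + (L + I)/2 = -5 + (I + L)/2 = -5 + (I/2 + L/2) = -5 + I/2 + L/2)
d = 4/23 (d = -32/(-184) = -32*(-1/184) = 4/23 ≈ 0.17391)
D(K) = -14/23 + 2*K/23 (D(K) = 4*(-5 + K/2 + (1/2)*3)/23 = 4*(-5 + K/2 + 3/2)/23 = 4*(-7/2 + K/2)/23 = -14/23 + 2*K/23)
1/(412837 + (-4641847 - 950263)*(D(607) + 1562862)) = 1/(412837 + (-4641847 - 950263)*((-14/23 + (2/23)*607) + 1562862)) = 1/(412837 - 5592110*((-14/23 + 1214/23) + 1562862)) = 1/(412837 - 5592110*(1200/23 + 1562862)) = 1/(412837 - 5592110*35947026/23) = 1/(412837 - 201019723564860/23) = 1/(-201019714069609/23) = -23/201019714069609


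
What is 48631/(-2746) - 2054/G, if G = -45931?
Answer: -2228030177/126126526 ≈ -17.665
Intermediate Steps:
48631/(-2746) - 2054/G = 48631/(-2746) - 2054/(-45931) = 48631*(-1/2746) - 2054*(-1/45931) = -48631/2746 + 2054/45931 = -2228030177/126126526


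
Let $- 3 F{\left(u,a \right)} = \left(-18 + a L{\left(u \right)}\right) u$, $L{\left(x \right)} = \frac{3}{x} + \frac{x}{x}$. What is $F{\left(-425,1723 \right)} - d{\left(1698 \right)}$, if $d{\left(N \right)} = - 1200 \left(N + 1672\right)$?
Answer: $\frac{12851456}{3} \approx 4.2838 \cdot 10^{6}$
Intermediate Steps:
$L{\left(x \right)} = 1 + \frac{3}{x}$ ($L{\left(x \right)} = \frac{3}{x} + 1 = 1 + \frac{3}{x}$)
$d{\left(N \right)} = -2006400 - 1200 N$ ($d{\left(N \right)} = - 1200 \left(1672 + N\right) = -2006400 - 1200 N$)
$F{\left(u,a \right)} = - \frac{u \left(-18 + \frac{a \left(3 + u\right)}{u}\right)}{3}$ ($F{\left(u,a \right)} = - \frac{\left(-18 + a \frac{3 + u}{u}\right) u}{3} = - \frac{\left(-18 + \frac{a \left(3 + u\right)}{u}\right) u}{3} = - \frac{u \left(-18 + \frac{a \left(3 + u\right)}{u}\right)}{3}$)
$F{\left(-425,1723 \right)} - d{\left(1698 \right)} = \left(6 \left(-425\right) - \frac{1723 \left(3 - 425\right)}{3}\right) - \left(-2006400 - 2037600\right) = \left(-2550 - \frac{1723}{3} \left(-422\right)\right) - \left(-2006400 - 2037600\right) = \left(-2550 + \frac{727106}{3}\right) - -4044000 = \frac{719456}{3} + 4044000 = \frac{12851456}{3}$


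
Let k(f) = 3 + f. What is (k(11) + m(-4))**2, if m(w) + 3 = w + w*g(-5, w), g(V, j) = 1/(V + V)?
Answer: 1369/25 ≈ 54.760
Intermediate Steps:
g(V, j) = 1/(2*V)
m(w) = -3 + 9*w/10 (m(w) = -3 + (w + w*((1/2)/(-5))) = -3 + (w + w*((1/2)*(-1/5))) = -3 + (w + w*(-1/10)) = -3 + (w - w/10) = -3 + 9*w/10)
(k(11) + m(-4))**2 = ((3 + 11) + (-3 + (9/10)*(-4)))**2 = (14 + (-3 - 18/5))**2 = (14 - 33/5)**2 = (37/5)**2 = 1369/25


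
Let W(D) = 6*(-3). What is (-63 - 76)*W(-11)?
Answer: 2502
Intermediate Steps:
W(D) = -18
(-63 - 76)*W(-11) = (-63 - 76)*(-18) = -139*(-18) = 2502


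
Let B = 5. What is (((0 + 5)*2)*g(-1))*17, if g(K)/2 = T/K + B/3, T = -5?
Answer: 6800/3 ≈ 2266.7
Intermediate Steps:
g(K) = 10/3 - 10/K (g(K) = 2*(-5/K + 5/3) = 2*(5/3 - 5/K) = 10/3 - 10/K)
(((0 + 5)*2)*g(-1))*17 = (((0 + 5)*2)*(10/3 - 10/(-1)))*17 = ((5*2)*(10/3 - 10*(-1)))*17 = (10*(10/3 + 10))*17 = (10*(40/3))*17 = (400/3)*17 = 6800/3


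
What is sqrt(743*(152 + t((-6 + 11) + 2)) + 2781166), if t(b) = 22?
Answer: 4*sqrt(181903) ≈ 1706.0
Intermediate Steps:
sqrt(743*(152 + t((-6 + 11) + 2)) + 2781166) = sqrt(743*(152 + 22) + 2781166) = sqrt(743*174 + 2781166) = sqrt(129282 + 2781166) = sqrt(2910448) = 4*sqrt(181903)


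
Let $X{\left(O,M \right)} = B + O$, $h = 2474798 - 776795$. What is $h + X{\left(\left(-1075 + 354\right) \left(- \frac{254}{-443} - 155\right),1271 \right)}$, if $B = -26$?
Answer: $\frac{801528142}{443} \approx 1.8093 \cdot 10^{6}$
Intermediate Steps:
$h = 1698003$
$X{\left(O,M \right)} = -26 + O$
$h + X{\left(\left(-1075 + 354\right) \left(- \frac{254}{-443} - 155\right),1271 \right)} = 1698003 - \left(26 - \left(-1075 + 354\right) \left(- \frac{254}{-443} - 155\right)\right) = 1698003 - \left(26 + 721 \left(\left(-254\right) \left(- \frac{1}{443}\right) - 155\right)\right) = 1698003 - \left(26 + 721 \left(\frac{254}{443} - 155\right)\right) = 1698003 - - \frac{49312813}{443} = 1698003 + \left(-26 + \frac{49324331}{443}\right) = 1698003 + \frac{49312813}{443} = \frac{801528142}{443}$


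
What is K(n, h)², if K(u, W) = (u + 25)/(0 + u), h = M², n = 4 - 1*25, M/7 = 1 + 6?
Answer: 16/441 ≈ 0.036281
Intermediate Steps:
M = 49 (M = 7*(1 + 6) = 7*7 = 49)
n = -21 (n = 4 - 25 = -21)
h = 2401 (h = 49² = 2401)
K(u, W) = (25 + u)/u
K(n, h)² = ((25 - 21)/(-21))² = (-1/21*4)² = (-4/21)² = 16/441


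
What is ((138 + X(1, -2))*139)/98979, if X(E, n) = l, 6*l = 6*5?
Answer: 19877/98979 ≈ 0.20082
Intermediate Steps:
l = 5 (l = (6*5)/6 = (⅙)*30 = 5)
X(E, n) = 5
((138 + X(1, -2))*139)/98979 = ((138 + 5)*139)/98979 = (143*139)*(1/98979) = 19877*(1/98979) = 19877/98979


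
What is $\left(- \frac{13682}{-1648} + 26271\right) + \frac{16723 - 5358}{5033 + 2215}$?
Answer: $\frac{19619825965}{746544} \approx 26281.0$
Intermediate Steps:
$\left(- \frac{13682}{-1648} + 26271\right) + \frac{16723 - 5358}{5033 + 2215} = \left(\left(-13682\right) \left(- \frac{1}{1648}\right) + 26271\right) + \frac{11365}{7248} = \left(\frac{6841}{824} + 26271\right) + 11365 \cdot \frac{1}{7248} = \frac{21654145}{824} + \frac{11365}{7248} = \frac{19619825965}{746544}$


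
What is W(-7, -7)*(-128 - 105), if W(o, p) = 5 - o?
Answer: -2796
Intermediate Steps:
W(-7, -7)*(-128 - 105) = (5 - 1*(-7))*(-128 - 105) = (5 + 7)*(-233) = 12*(-233) = -2796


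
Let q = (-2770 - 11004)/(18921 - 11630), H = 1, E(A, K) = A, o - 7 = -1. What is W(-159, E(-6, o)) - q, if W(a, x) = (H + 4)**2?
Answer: 196049/7291 ≈ 26.889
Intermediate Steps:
o = 6 (o = 7 - 1 = 6)
W(a, x) = 25 (W(a, x) = (1 + 4)**2 = 5**2 = 25)
q = -13774/7291 ≈ -1.8892
W(-159, E(-6, o)) - q = 25 - 1*(-13774/7291) = 25 + 13774/7291 = 196049/7291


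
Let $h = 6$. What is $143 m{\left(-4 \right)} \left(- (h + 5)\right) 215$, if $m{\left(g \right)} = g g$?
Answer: $-5411120$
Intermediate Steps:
$m{\left(g \right)} = g^{2}$
$143 m{\left(-4 \right)} \left(- (h + 5)\right) 215 = 143 \left(-4\right)^{2} \left(- (6 + 5)\right) 215 = 143 \cdot 16 \left(\left(-1\right) 11\right) 215 = 143 \cdot 16 \left(-11\right) 215 = 143 \left(-176\right) 215 = \left(-25168\right) 215 = -5411120$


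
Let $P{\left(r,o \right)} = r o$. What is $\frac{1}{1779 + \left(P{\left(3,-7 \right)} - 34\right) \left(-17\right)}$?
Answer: $\frac{1}{2714} \approx 0.00036846$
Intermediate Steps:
$P{\left(r,o \right)} = o r$
$\frac{1}{1779 + \left(P{\left(3,-7 \right)} - 34\right) \left(-17\right)} = \frac{1}{1779 + \left(\left(-7\right) 3 - 34\right) \left(-17\right)} = \frac{1}{1779 + \left(-21 - 34\right) \left(-17\right)} = \frac{1}{1779 - -935} = \frac{1}{1779 + 935} = \frac{1}{2714}$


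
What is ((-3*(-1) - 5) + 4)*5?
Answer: 10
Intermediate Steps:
((-3*(-1) - 5) + 4)*5 = ((3 - 5) + 4)*5 = (-2 + 4)*5 = 2*5 = 10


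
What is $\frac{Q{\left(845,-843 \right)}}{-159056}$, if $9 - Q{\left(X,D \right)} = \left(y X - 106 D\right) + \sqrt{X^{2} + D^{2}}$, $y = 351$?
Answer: $\frac{48243}{19882} + \frac{\sqrt{1424674}}{159056} \approx 2.434$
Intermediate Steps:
$Q{\left(X,D \right)} = 9 - \sqrt{D^{2} + X^{2}} - 351 X + 106 D$ ($Q{\left(X,D \right)} = 9 - \left(\left(351 X - 106 D\right) + \sqrt{X^{2} + D^{2}}\right) = 9 - \left(\left(- 106 D + 351 X\right) + \sqrt{D^{2} + X^{2}}\right) = 9 - \left(\sqrt{D^{2} + X^{2}} - 106 D + 351 X\right) = 9 - \sqrt{D^{2} + X^{2}} - 351 X + 106 D$)
$\frac{Q{\left(845,-843 \right)}}{-159056} = \frac{9 - \sqrt{\left(-843\right)^{2} + 845^{2}} - 296595 + 106 \left(-843\right)}{-159056} = \left(9 - \sqrt{710649 + 714025} - 296595 - 89358\right) \left(- \frac{1}{159056}\right) = \left(9 - \sqrt{1424674} - 296595 - 89358\right) \left(- \frac{1}{159056}\right) = \left(-385944 - \sqrt{1424674}\right) \left(- \frac{1}{159056}\right) = \frac{48243}{19882} + \frac{\sqrt{1424674}}{159056}$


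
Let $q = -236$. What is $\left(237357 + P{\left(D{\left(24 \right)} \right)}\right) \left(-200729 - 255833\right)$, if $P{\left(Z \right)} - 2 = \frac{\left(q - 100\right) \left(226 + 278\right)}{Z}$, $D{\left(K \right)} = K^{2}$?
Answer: $-108234870530$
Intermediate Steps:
$P{\left(Z \right)} = 2 - \frac{169344}{Z}$ ($P{\left(Z \right)} = 2 + \frac{\left(-236 - 100\right) \left(226 + 278\right)}{Z} = 2 + \frac{\left(-336\right) 504}{Z} = 2 - \frac{169344}{Z}$)
$\left(237357 + P{\left(D{\left(24 \right)} \right)}\right) \left(-200729 - 255833\right) = \left(237357 + \left(2 - \frac{169344}{24^{2}}\right)\right) \left(-200729 - 255833\right) = \left(237357 + \left(2 - \frac{169344}{576}\right)\right) \left(-456562\right) = \left(237357 + \left(2 - 294\right)\right) \left(-456562\right) = \left(237357 - 292\right) \left(-456562\right) = 237065 \left(-456562\right) = -108234870530$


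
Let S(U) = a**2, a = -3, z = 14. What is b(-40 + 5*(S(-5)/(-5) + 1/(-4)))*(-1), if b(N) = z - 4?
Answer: -10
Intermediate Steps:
S(U) = 9 (S(U) = (-3)**2 = 9)
b(N) = 10 (b(N) = 14 - 4 = 10)
b(-40 + 5*(S(-5)/(-5) + 1/(-4)))*(-1) = 10*(-1) = -10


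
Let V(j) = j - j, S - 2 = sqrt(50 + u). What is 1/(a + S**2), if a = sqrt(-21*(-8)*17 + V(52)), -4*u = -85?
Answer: 4/((4 + sqrt(285))**2 + 8*sqrt(714)) ≈ 0.0061555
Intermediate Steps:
u = 85/4 (u = -1/4*(-85) = 85/4 ≈ 21.250)
S = 2 + sqrt(285)/2 (S = 2 + sqrt(50 + 85/4) = 2 + sqrt(285/4) = 2 + sqrt(285)/2 ≈ 10.441)
V(j) = 0
a = 2*sqrt(714) (a = sqrt(-21*(-8)*17 + 0) = sqrt(168*17 + 0) = sqrt(2856 + 0) = sqrt(2856) = 2*sqrt(714) ≈ 53.442)
1/(a + S**2) = 1/(2*sqrt(714) + (2 + sqrt(285)/2)**2) = 1/((2 + sqrt(285)/2)**2 + 2*sqrt(714))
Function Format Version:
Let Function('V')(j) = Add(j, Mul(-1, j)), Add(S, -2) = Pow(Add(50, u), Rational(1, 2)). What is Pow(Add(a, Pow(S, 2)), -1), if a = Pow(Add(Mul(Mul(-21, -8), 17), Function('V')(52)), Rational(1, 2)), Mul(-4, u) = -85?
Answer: Mul(4, Pow(Add(Pow(Add(4, Pow(285, Rational(1, 2))), 2), Mul(8, Pow(714, Rational(1, 2)))), -1)) ≈ 0.0061555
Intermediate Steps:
u = Rational(85, 4) (u = Mul(Rational(-1, 4), -85) = Rational(85, 4) ≈ 21.250)
S = Add(2, Mul(Rational(1, 2), Pow(285, Rational(1, 2)))) (S = Add(2, Pow(Add(50, Rational(85, 4)), Rational(1, 2))) = Add(2, Pow(Rational(285, 4), Rational(1, 2))) = Add(2, Mul(Rational(1, 2), Pow(285, Rational(1, 2)))) ≈ 10.441)
Function('V')(j) = 0
a = Mul(2, Pow(714, Rational(1, 2))) (a = Pow(Add(Mul(Mul(-21, -8), 17), 0), Rational(1, 2)) = Pow(Add(Mul(168, 17), 0), Rational(1, 2)) = Pow(Add(2856, 0), Rational(1, 2)) = Pow(2856, Rational(1, 2)) = Mul(2, Pow(714, Rational(1, 2))) ≈ 53.442)
Pow(Add(a, Pow(S, 2)), -1) = Pow(Add(Mul(2, Pow(714, Rational(1, 2))), Pow(Add(2, Mul(Rational(1, 2), Pow(285, Rational(1, 2)))), 2)), -1) = Pow(Add(Pow(Add(2, Mul(Rational(1, 2), Pow(285, Rational(1, 2)))), 2), Mul(2, Pow(714, Rational(1, 2)))), -1)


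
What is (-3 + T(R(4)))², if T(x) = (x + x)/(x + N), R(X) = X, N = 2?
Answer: 25/9 ≈ 2.7778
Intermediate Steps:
T(x) = 2*x/(2 + x) (T(x) = (x + x)/(x + 2) = (2*x)/(2 + x) = 2*x/(2 + x))
(-3 + T(R(4)))² = (-3 + 2*4/(2 + 4))² = (-3 + 2*4/6)² = (-3 + 2*4*(⅙))² = (-3 + 4/3)² = (-5/3)² = 25/9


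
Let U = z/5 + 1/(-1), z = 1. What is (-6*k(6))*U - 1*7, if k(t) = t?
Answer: 109/5 ≈ 21.800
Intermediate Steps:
U = -⅘ (U = 1/5 + 1/(-1) = 1*(⅕) + 1*(-1) = ⅕ - 1 = -⅘ ≈ -0.80000)
(-6*k(6))*U - 1*7 = -6*6*(-⅘) - 1*7 = -36*(-⅘) - 7 = 144/5 - 7 = 109/5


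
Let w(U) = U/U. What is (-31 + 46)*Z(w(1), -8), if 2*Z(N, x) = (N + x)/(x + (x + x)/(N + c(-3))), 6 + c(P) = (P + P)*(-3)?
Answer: 91/16 ≈ 5.6875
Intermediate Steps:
c(P) = -6 - 6*P (c(P) = -6 + (P + P)*(-3) = -6 + (2*P)*(-3) = -6 - 6*P)
w(U) = 1
Z(N, x) = (N + x)/(2*(x + 2*x/(12 + N))) (Z(N, x) = ((N + x)/(x + (x + x)/(N + (-6 - 6*(-3)))))/2 = ((N + x)/(x + (2*x)/(N + (-6 + 18))))/2 = ((N + x)/(x + (2*x)/(N + 12)))/2 = ((N + x)/(x + (2*x)/(12 + N)))/2 = ((N + x)/(x + 2*x/(12 + N)))/2 = (N + x)/(2*(x + 2*x/(12 + N))))
(-31 + 46)*Z(w(1), -8) = (-31 + 46)*((½)*(1² + 12*1 + 12*(-8) + 1*(-8))/(-8*(14 + 1))) = 15*((½)*(-⅛)*(1 + 12 - 96 - 8)/15) = 15*((½)*(-⅛)*(1/15)*(-91)) = 15*(91/240) = 91/16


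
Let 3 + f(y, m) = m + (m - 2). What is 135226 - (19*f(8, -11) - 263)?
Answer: 136002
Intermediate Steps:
f(y, m) = -5 + 2*m (f(y, m) = -3 + (m + (m - 2)) = -3 + (m + (-2 + m)) = -3 + (-2 + 2*m) = -5 + 2*m)
135226 - (19*f(8, -11) - 263) = 135226 - (19*(-5 + 2*(-11)) - 263) = 135226 - (19*(-5 - 22) - 263) = 135226 - (19*(-27) - 263) = 135226 - (-513 - 263) = 135226 - 1*(-776) = 135226 + 776 = 136002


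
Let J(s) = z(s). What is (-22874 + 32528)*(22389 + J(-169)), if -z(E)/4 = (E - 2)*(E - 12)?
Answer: -979060410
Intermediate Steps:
z(E) = -4*(-12 + E)*(-2 + E) (z(E) = -4*(E - 2)*(E - 12) = -4*(-2 + E)*(-12 + E) = -4*(-12 + E)*(-2 + E))
J(s) = -96 - 4*s² + 56*s
(-22874 + 32528)*(22389 + J(-169)) = (-22874 + 32528)*(22389 + (-96 - 4*(-169)² + 56*(-169))) = 9654*(22389 + (-96 - 4*28561 - 9464)) = 9654*(22389 + (-96 - 114244 - 9464)) = 9654*(22389 - 123804) = 9654*(-101415) = -979060410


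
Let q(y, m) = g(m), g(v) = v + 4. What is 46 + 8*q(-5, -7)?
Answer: 22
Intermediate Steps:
g(v) = 4 + v
q(y, m) = 4 + m
46 + 8*q(-5, -7) = 46 + 8*(4 - 7) = 46 + 8*(-3) = 46 - 24 = 22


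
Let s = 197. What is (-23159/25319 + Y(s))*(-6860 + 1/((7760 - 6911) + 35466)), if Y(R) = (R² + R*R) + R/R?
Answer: -489575455400099498/919459485 ≈ -5.3246e+8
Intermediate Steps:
Y(R) = 1 + 2*R² (Y(R) = (R² + R²) + 1 = 2*R² + 1 = 1 + 2*R²)
(-23159/25319 + Y(s))*(-6860 + 1/((7760 - 6911) + 35466)) = (-23159/25319 + (1 + 2*197²))*(-6860 + 1/((7760 - 6911) + 35466)) = (-23159*1/25319 + (1 + 2*38809))*(-6860 + 1/(849 + 35466)) = (-23159/25319 + (1 + 77618))*(-6860 + 1/36315) = (-23159/25319 + 77619)*(-6860 + 1/36315) = (1965212302/25319)*(-249120899/36315) = -489575455400099498/919459485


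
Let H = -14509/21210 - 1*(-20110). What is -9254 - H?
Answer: -622795931/21210 ≈ -29363.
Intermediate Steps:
H = 426518591/21210 (H = -14509*1/21210 + 20110 = -14509/21210 + 20110 = 426518591/21210 ≈ 20109.)
-9254 - H = -9254 - 1*426518591/21210 = -9254 - 426518591/21210 = -622795931/21210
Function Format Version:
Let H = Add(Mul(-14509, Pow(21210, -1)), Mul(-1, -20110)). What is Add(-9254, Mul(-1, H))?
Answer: Rational(-622795931, 21210) ≈ -29363.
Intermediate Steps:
H = Rational(426518591, 21210) (H = Add(Mul(-14509, Rational(1, 21210)), 20110) = Add(Rational(-14509, 21210), 20110) = Rational(426518591, 21210) ≈ 20109.)
Add(-9254, Mul(-1, H)) = Add(-9254, Mul(-1, Rational(426518591, 21210))) = Add(-9254, Rational(-426518591, 21210)) = Rational(-622795931, 21210)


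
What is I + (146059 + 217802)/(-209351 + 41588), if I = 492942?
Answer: 27565688295/55921 ≈ 4.9294e+5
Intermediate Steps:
I + (146059 + 217802)/(-209351 + 41588) = 492942 + (146059 + 217802)/(-209351 + 41588) = 492942 + 363861/(-167763) = 492942 + 363861*(-1/167763) = 492942 - 121287/55921 = 27565688295/55921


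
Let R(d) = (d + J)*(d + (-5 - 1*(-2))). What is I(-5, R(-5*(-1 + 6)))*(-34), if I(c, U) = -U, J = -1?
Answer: 24752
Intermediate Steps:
R(d) = (-1 + d)*(-3 + d) (R(d) = (d - 1)*(d + (-5 - 1*(-2))) = (-1 + d)*(d + (-5 + 2)) = (-1 + d)*(d - 3) = (-1 + d)*(-3 + d))
I(-5, R(-5*(-1 + 6)))*(-34) = -(3 + (-5*(-1 + 6))² - (-20)*(-1 + 6))*(-34) = -(3 + (-5*5)² - (-20)*5)*(-34) = -(3 + (-25)² - 4*(-25))*(-34) = -(3 + 625 + 100)*(-34) = -1*728*(-34) = -728*(-34) = 24752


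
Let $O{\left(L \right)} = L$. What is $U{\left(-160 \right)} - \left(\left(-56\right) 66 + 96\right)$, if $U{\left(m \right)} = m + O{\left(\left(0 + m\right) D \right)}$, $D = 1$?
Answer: $3280$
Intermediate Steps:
$U{\left(m \right)} = 2 m$ ($U{\left(m \right)} = m + \left(0 + m\right) 1 = m + m 1 = m + m = 2 m$)
$U{\left(-160 \right)} - \left(\left(-56\right) 66 + 96\right) = 2 \left(-160\right) - \left(\left(-56\right) 66 + 96\right) = -320 - \left(-3696 + 96\right) = -320 - -3600 = -320 + 3600 = 3280$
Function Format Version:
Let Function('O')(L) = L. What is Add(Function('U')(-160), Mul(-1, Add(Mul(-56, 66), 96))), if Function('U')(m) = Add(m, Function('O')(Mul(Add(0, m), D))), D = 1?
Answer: 3280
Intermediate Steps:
Function('U')(m) = Mul(2, m) (Function('U')(m) = Add(m, Mul(Add(0, m), 1)) = Add(m, Mul(m, 1)) = Add(m, m) = Mul(2, m))
Add(Function('U')(-160), Mul(-1, Add(Mul(-56, 66), 96))) = Add(Mul(2, -160), Mul(-1, Add(Mul(-56, 66), 96))) = Add(-320, Mul(-1, Add(-3696, 96))) = Add(-320, Mul(-1, -3600)) = Add(-320, 3600) = 3280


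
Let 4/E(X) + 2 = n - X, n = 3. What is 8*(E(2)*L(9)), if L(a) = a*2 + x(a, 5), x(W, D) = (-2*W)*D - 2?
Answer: 2368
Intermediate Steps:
x(W, D) = -2 - 2*D*W (x(W, D) = -2*D*W - 2 = -2 - 2*D*W)
L(a) = -2 - 8*a (L(a) = a*2 + (-2 - 2*5*a) = 2*a + (-2 - 10*a) = -2 - 8*a)
E(X) = 4/(1 - X) (E(X) = 4/(-2 + (3 - X)) = 4/(1 - X))
8*(E(2)*L(9)) = 8*((-4/(-1 + 2))*(-2 - 8*9)) = 8*((-4/1)*(-2 - 72)) = 8*(-4*1*(-74)) = 8*(-4*(-74)) = 8*296 = 2368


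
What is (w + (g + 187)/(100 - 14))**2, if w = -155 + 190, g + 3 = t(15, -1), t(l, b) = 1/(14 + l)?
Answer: 8579761129/6220036 ≈ 1379.4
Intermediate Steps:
g = -86/29 (g = -3 + 1/(14 + 15) = -3 + 1/29 = -86/29 ≈ -2.9655)
w = 35
(w + (g + 187)/(100 - 14))**2 = (35 + (-86/29 + 187)/(100 - 14))**2 = (35 + (5337/29)/86)**2 = (35 + (5337/29)*(1/86))**2 = (35 + 5337/2494)**2 = (92627/2494)**2 = 8579761129/6220036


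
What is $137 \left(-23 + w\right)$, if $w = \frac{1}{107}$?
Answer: $- \frac{337020}{107} \approx -3149.7$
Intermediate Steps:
$w = \frac{1}{107} \approx 0.0093458$
$137 \left(-23 + w\right) = 137 \left(-23 + \frac{1}{107}\right) = 137 \left(- \frac{2460}{107}\right) = - \frac{337020}{107}$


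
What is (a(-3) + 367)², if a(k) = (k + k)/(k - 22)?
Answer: 84290761/625 ≈ 1.3487e+5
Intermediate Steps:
a(k) = 2*k/(-22 + k) (a(k) = (2*k)/(-22 + k) = 2*k/(-22 + k))
(a(-3) + 367)² = (2*(-3)/(-22 - 3) + 367)² = (2*(-3)/(-25) + 367)² = (2*(-3)*(-1/25) + 367)² = (6/25 + 367)² = (9181/25)² = 84290761/625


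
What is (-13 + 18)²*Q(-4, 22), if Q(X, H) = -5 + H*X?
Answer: -2325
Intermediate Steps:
(-13 + 18)²*Q(-4, 22) = (-13 + 18)²*(-5 + 22*(-4)) = 5²*(-5 - 88) = 25*(-93) = -2325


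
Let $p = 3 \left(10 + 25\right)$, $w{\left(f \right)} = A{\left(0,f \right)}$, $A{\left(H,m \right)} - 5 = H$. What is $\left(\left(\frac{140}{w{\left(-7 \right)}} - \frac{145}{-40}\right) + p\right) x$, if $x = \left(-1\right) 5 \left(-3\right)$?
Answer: $\frac{16395}{8} \approx 2049.4$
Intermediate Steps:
$A{\left(H,m \right)} = 5 + H$
$w{\left(f \right)} = 5$ ($w{\left(f \right)} = 5 + 0 = 5$)
$p = 105$ ($p = 3 \cdot 35 = 105$)
$x = 15$ ($x = \left(-5\right) \left(-3\right) = 15$)
$\left(\left(\frac{140}{w{\left(-7 \right)}} - \frac{145}{-40}\right) + p\right) x = \left(\left(\frac{140}{5} - \frac{145}{-40}\right) + 105\right) 15 = \left(\left(140 \cdot \frac{1}{5} - - \frac{29}{8}\right) + 105\right) 15 = \left(\left(28 + \frac{29}{8}\right) + 105\right) 15 = \left(\frac{253}{8} + 105\right) 15 = \frac{1093}{8} \cdot 15 = \frac{16395}{8}$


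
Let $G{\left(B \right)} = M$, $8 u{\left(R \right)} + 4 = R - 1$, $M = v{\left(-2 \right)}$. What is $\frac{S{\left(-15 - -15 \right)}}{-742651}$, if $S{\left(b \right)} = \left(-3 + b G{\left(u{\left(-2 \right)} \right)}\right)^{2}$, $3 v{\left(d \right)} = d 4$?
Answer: $- \frac{9}{742651} \approx -1.2119 \cdot 10^{-5}$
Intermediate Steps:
$v{\left(d \right)} = \frac{4 d}{3}$ ($v{\left(d \right)} = \frac{d 4}{3} = \frac{4 d}{3}$)
$M = - \frac{8}{3}$ ($M = \frac{4}{3} \left(-2\right) = - \frac{8}{3} \approx -2.6667$)
$u{\left(R \right)} = - \frac{5}{8} + \frac{R}{8}$ ($u{\left(R \right)} = - \frac{1}{2} + \frac{R - 1}{8} = - \frac{1}{2} + \frac{-1 + R}{8} = - \frac{1}{2} + \left(- \frac{1}{8} + \frac{R}{8}\right) = - \frac{5}{8} + \frac{R}{8}$)
$G{\left(B \right)} = - \frac{8}{3}$
$S{\left(b \right)} = \left(-3 - \frac{8 b}{3}\right)^{2}$ ($S{\left(b \right)} = \left(-3 + b \left(- \frac{8}{3}\right)\right)^{2} = \left(-3 - \frac{8 b}{3}\right)^{2}$)
$\frac{S{\left(-15 - -15 \right)}}{-742651} = \frac{\frac{1}{9} \left(9 + 8 \left(-15 - -15\right)\right)^{2}}{-742651} = \frac{\left(9 + 8 \left(-15 + 15\right)\right)^{2}}{9} \left(- \frac{1}{742651}\right) = \frac{\left(9 + 8 \cdot 0\right)^{2}}{9} \left(- \frac{1}{742651}\right) = \frac{\left(9 + 0\right)^{2}}{9} \left(- \frac{1}{742651}\right) = \frac{9^{2}}{9} \left(- \frac{1}{742651}\right) = \frac{1}{9} \cdot 81 \left(- \frac{1}{742651}\right) = 9 \left(- \frac{1}{742651}\right) = - \frac{9}{742651}$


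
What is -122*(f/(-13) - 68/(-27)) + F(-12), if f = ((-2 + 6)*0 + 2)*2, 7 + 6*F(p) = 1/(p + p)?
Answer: -1521343/5616 ≈ -270.89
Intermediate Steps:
F(p) = -7/6 + 1/(12*p) (F(p) = -7/6 + 1/(6*(p + p)) = -7/6 + 1/(6*((2*p))) = -7/6 + (1/(2*p))/6 = -7/6 + 1/(12*p))
f = 4 (f = (4*0 + 2)*2 = (0 + 2)*2 = 2*2 = 4)
-122*(f/(-13) - 68/(-27)) + F(-12) = -122*(4/(-13) - 68/(-27)) + (1/12)*(1 - 14*(-12))/(-12) = -122*(4*(-1/13) - 68*(-1/27)) + (1/12)*(-1/12)*(1 + 168) = -122*(-4/13 + 68/27) + (1/12)*(-1/12)*169 = -122*776/351 - 169/144 = -94672/351 - 169/144 = -1521343/5616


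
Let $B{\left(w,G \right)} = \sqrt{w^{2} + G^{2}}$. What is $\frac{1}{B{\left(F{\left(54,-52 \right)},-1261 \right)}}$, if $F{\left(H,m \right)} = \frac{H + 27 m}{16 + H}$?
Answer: $\frac{7 \sqrt{77934154}}{77934154} \approx 0.00079293$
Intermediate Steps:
$F{\left(H,m \right)} = \frac{H + 27 m}{16 + H}$
$B{\left(w,G \right)} = \sqrt{G^{2} + w^{2}}$
$\frac{1}{B{\left(F{\left(54,-52 \right)},-1261 \right)}} = \frac{1}{\sqrt{\left(-1261\right)^{2} + \left(\frac{54 + 27 \left(-52\right)}{16 + 54}\right)^{2}}} = \frac{1}{\sqrt{1590121 + \left(\frac{54 - 1404}{70}\right)^{2}}} = \frac{1}{\sqrt{1590121 + \left(\frac{1}{70} \left(-1350\right)\right)^{2}}} = \frac{1}{\sqrt{1590121 + \left(- \frac{135}{7}\right)^{2}}} = \frac{1}{\sqrt{1590121 + \frac{18225}{49}}} = \frac{1}{\sqrt{\frac{77934154}{49}}} = \frac{1}{\frac{1}{7} \sqrt{77934154}} = \frac{7 \sqrt{77934154}}{77934154}$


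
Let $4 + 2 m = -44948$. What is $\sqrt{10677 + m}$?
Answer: $3 i \sqrt{1311} \approx 108.62 i$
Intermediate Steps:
$m = -22476$ ($m = -2 + \frac{1}{2} \left(-44948\right) = -2 - 22474 = -22476$)
$\sqrt{10677 + m} = \sqrt{10677 - 22476} = \sqrt{-11799} = 3 i \sqrt{1311}$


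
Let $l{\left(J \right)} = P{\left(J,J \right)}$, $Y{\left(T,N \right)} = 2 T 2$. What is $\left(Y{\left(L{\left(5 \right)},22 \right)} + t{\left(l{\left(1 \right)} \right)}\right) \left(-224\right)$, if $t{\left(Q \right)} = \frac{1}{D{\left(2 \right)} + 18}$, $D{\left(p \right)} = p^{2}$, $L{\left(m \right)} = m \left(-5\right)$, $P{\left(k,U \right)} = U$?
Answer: $\frac{246288}{11} \approx 22390.0$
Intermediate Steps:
$L{\left(m \right)} = - 5 m$
$Y{\left(T,N \right)} = 4 T$
$l{\left(J \right)} = J$
$t{\left(Q \right)} = \frac{1}{22}$ ($t{\left(Q \right)} = \frac{1}{2^{2} + 18} = \frac{1}{4 + 18} = \frac{1}{22}$)
$\left(Y{\left(L{\left(5 \right)},22 \right)} + t{\left(l{\left(1 \right)} \right)}\right) \left(-224\right) = \left(4 \left(\left(-5\right) 5\right) + \frac{1}{22}\right) \left(-224\right) = \left(4 \left(-25\right) + \frac{1}{22}\right) \left(-224\right) = \left(-100 + \frac{1}{22}\right) \left(-224\right) = \left(- \frac{2199}{22}\right) \left(-224\right) = \frac{246288}{11}$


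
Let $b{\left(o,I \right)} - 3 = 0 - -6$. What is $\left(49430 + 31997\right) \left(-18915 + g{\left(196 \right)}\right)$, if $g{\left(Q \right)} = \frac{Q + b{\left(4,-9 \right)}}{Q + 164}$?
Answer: $- \frac{110890464253}{72} \approx -1.5401 \cdot 10^{9}$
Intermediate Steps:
$b{\left(o,I \right)} = 9$ ($b{\left(o,I \right)} = 3 + \left(0 - -6\right) = 3 + \left(0 + 6\right) = 3 + 6 = 9$)
$g{\left(Q \right)} = \frac{9 + Q}{164 + Q}$ ($g{\left(Q \right)} = \frac{Q + 9}{Q + 164} = \frac{9 + Q}{164 + Q}$)
$\left(49430 + 31997\right) \left(-18915 + g{\left(196 \right)}\right) = \left(49430 + 31997\right) \left(-18915 + \frac{9 + 196}{164 + 196}\right) = 81427 \left(-18915 + \frac{1}{360} \cdot 205\right) = 81427 \left(-18915 + \frac{41}{72}\right) = 81427 \left(- \frac{1361839}{72}\right) = - \frac{110890464253}{72}$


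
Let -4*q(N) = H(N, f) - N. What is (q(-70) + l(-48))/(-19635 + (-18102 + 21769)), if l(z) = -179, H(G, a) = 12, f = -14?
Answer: 399/31936 ≈ 0.012494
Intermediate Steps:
q(N) = -3 + N/4 (q(N) = -(12 - N)/4 = -3 + N/4)
(q(-70) + l(-48))/(-19635 + (-18102 + 21769)) = ((-3 + (¼)*(-70)) - 179)/(-19635 + (-18102 + 21769)) = ((-3 - 35/2) - 179)/(-19635 + 3667) = (-41/2 - 179)/(-15968) = -399/2*(-1/15968) = 399/31936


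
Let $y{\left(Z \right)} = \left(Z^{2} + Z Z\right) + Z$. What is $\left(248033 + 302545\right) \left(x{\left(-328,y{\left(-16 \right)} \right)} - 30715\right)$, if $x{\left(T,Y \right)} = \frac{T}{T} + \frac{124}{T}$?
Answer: $- \frac{693337094331}{41} \approx -1.6911 \cdot 10^{10}$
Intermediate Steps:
$y{\left(Z \right)} = Z + 2 Z^{2}$ ($y{\left(Z \right)} = \left(Z^{2} + Z^{2}\right) + Z = 2 Z^{2} + Z = Z + 2 Z^{2}$)
$x{\left(T,Y \right)} = 1 + \frac{124}{T}$
$\left(248033 + 302545\right) \left(x{\left(-328,y{\left(-16 \right)} \right)} - 30715\right) = \left(248033 + 302545\right) \left(\frac{124 - 328}{-328} - 30715\right) = 550578 \left(\left(- \frac{1}{328}\right) \left(-204\right) - 30715\right) = 550578 \left(\frac{51}{82} - 30715\right) = 550578 \left(- \frac{2518579}{82}\right) = - \frac{693337094331}{41}$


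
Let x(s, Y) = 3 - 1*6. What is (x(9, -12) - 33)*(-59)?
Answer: 2124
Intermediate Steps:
x(s, Y) = -3 (x(s, Y) = 3 - 6 = -3)
(x(9, -12) - 33)*(-59) = (-3 - 33)*(-59) = -36*(-59) = 2124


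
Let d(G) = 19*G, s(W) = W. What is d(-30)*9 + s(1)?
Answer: -5129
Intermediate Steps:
d(-30)*9 + s(1) = (19*(-30))*9 + 1 = -570*9 + 1 = -5130 + 1 = -5129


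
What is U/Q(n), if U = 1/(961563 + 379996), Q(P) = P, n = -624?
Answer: -1/837132816 ≈ -1.1946e-9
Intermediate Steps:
U = 1/1341559 ≈ 7.4540e-7
U/Q(n) = (1/1341559)/(-624) = (1/1341559)*(-1/624) = -1/837132816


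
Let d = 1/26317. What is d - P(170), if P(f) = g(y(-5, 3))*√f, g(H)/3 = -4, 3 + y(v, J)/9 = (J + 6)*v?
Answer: 1/26317 + 12*√170 ≈ 156.46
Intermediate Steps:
y(v, J) = -27 + 9*v*(6 + J) (y(v, J) = -27 + 9*((J + 6)*v) = -27 + 9*((6 + J)*v) = -27 + 9*(v*(6 + J)) = -27 + 9*v*(6 + J))
d = 1/26317 ≈ 3.7998e-5
g(H) = -12 (g(H) = 3*(-4) = -12)
P(f) = -12*√f
d - P(170) = 1/26317 - (-12)*√170 = 1/26317 + 12*√170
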